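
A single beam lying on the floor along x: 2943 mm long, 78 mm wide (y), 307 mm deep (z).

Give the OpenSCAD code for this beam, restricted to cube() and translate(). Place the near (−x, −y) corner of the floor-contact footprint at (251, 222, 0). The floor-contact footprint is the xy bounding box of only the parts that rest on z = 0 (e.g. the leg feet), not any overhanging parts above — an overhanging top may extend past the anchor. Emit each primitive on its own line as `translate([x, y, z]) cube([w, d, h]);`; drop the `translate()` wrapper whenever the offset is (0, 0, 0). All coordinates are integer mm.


translate([251, 222, 0]) cube([2943, 78, 307]);


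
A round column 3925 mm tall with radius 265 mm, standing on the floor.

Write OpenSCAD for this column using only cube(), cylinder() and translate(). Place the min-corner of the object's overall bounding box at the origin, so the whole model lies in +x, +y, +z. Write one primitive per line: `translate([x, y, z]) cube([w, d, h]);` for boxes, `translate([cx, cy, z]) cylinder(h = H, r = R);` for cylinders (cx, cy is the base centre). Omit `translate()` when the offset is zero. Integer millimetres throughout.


translate([265, 265, 0]) cylinder(h = 3925, r = 265);


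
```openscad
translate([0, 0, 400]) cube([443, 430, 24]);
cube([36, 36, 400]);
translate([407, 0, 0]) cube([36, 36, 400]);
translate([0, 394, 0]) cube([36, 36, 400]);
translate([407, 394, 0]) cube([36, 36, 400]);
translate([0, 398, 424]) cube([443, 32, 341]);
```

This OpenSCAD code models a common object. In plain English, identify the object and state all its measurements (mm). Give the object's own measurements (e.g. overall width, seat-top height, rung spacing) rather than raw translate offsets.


A chair. The seat is a 443×430×24 mm slab with its top at z = 424 mm, on four 36×36 mm corner legs (flush with the seat edges, standing on z = 0). A flat backrest 32 mm thick, 341 mm tall, spans the full seat width and rises from the seat top along its +y edge, rear face flush with the rear of the seat.


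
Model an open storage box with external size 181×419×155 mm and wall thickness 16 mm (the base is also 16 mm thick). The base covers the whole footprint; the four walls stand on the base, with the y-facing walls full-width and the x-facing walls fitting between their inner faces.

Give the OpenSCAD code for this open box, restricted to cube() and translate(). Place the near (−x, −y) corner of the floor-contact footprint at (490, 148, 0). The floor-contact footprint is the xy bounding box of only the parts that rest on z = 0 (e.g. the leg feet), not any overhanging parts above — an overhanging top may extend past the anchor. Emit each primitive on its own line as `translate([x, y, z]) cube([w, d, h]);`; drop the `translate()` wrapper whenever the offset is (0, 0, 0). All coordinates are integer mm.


translate([490, 148, 0]) cube([181, 419, 16]);
translate([490, 148, 16]) cube([181, 16, 139]);
translate([490, 551, 16]) cube([181, 16, 139]);
translate([490, 164, 16]) cube([16, 387, 139]);
translate([655, 164, 16]) cube([16, 387, 139]);


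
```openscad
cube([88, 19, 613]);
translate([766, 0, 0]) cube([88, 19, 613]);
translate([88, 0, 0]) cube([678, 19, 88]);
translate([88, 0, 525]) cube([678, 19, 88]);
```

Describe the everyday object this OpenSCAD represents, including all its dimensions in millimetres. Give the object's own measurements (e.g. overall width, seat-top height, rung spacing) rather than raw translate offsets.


A rectangular picture frame lying in the x–z plane (depth along y). The opening is 678 mm wide (x) by 437 mm tall (z), surrounded by a border 88 mm wide on all four sides. The frame is 19 mm deep and is made of two full-height vertical stiles with two horizontal rails fitted between them.


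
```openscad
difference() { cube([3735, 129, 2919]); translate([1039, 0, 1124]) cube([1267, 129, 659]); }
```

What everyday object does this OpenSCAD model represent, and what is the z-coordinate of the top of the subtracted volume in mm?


A wall with a window opening. The window head height is 1783 mm.

A wall with a rectangular opening subtracted — a window. Sill at z = 1124, opening 659 mm tall, so the head is at 1124 + 659 = 1783 mm.


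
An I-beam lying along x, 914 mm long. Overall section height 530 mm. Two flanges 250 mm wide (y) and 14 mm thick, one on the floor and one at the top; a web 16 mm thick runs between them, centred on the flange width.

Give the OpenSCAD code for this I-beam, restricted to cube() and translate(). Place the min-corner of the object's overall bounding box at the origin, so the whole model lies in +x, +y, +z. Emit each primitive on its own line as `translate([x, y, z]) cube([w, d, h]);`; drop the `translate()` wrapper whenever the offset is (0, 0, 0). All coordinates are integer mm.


cube([914, 250, 14]);
translate([0, 117, 14]) cube([914, 16, 502]);
translate([0, 0, 516]) cube([914, 250, 14]);


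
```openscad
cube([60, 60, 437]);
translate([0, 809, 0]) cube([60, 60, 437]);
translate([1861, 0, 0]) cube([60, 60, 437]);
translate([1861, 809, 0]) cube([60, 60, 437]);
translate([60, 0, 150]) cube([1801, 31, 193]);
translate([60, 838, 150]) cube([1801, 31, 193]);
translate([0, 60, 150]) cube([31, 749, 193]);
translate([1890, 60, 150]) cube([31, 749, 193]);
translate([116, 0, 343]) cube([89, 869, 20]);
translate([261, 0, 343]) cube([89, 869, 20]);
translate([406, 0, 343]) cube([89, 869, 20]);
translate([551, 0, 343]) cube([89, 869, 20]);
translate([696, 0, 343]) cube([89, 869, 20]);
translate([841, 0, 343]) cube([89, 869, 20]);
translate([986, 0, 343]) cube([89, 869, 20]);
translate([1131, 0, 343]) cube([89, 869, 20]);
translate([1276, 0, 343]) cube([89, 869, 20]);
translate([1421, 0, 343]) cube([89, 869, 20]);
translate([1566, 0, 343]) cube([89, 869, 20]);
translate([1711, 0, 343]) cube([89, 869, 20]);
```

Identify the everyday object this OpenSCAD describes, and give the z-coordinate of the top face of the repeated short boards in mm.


A bed frame. The slat-top height is 363 mm.

Four posts, four rails, and a row of slats — a bed frame. Slats sit on the rails at z = 150 + 193 = 343; with slat thickness 20, the top is 363 mm.


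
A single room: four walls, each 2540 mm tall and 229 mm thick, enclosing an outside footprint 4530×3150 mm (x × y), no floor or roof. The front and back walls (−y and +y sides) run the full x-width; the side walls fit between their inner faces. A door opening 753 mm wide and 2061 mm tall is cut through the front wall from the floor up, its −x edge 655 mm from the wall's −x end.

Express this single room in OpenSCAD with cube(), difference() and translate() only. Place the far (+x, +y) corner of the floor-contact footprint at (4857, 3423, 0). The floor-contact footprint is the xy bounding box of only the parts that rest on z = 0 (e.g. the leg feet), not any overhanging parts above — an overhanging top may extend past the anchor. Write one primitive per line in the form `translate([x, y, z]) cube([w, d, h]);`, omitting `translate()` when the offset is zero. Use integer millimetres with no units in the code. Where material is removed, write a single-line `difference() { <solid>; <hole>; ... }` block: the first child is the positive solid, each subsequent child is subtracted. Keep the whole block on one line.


difference() { translate([327, 273, 0]) cube([4530, 229, 2540]); translate([982, 273, 0]) cube([753, 229, 2061]); }
translate([327, 3194, 0]) cube([4530, 229, 2540]);
translate([327, 502, 0]) cube([229, 2692, 2540]);
translate([4628, 502, 0]) cube([229, 2692, 2540]);


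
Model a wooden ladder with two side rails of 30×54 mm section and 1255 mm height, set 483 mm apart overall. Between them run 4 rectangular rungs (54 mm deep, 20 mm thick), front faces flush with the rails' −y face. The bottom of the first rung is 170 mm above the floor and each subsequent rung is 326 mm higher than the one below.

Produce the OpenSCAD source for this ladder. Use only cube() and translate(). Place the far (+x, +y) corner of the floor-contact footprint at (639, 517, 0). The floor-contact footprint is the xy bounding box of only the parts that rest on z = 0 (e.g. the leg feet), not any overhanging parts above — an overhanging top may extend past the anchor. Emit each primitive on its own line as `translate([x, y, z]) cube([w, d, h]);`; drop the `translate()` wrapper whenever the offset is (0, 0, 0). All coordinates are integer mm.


translate([156, 463, 0]) cube([30, 54, 1255]);
translate([609, 463, 0]) cube([30, 54, 1255]);
translate([186, 463, 170]) cube([423, 54, 20]);
translate([186, 463, 496]) cube([423, 54, 20]);
translate([186, 463, 822]) cube([423, 54, 20]);
translate([186, 463, 1148]) cube([423, 54, 20]);


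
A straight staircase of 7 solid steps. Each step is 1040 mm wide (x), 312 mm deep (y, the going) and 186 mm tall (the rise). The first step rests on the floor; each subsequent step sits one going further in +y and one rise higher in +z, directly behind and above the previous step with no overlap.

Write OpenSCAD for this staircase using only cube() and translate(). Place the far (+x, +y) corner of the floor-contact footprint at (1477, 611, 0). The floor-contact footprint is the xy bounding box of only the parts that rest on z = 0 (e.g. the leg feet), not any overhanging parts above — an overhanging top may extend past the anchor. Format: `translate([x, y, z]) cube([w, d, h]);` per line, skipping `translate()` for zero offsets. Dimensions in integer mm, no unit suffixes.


translate([437, 299, 0]) cube([1040, 312, 186]);
translate([437, 611, 186]) cube([1040, 312, 186]);
translate([437, 923, 372]) cube([1040, 312, 186]);
translate([437, 1235, 558]) cube([1040, 312, 186]);
translate([437, 1547, 744]) cube([1040, 312, 186]);
translate([437, 1859, 930]) cube([1040, 312, 186]);
translate([437, 2171, 1116]) cube([1040, 312, 186]);


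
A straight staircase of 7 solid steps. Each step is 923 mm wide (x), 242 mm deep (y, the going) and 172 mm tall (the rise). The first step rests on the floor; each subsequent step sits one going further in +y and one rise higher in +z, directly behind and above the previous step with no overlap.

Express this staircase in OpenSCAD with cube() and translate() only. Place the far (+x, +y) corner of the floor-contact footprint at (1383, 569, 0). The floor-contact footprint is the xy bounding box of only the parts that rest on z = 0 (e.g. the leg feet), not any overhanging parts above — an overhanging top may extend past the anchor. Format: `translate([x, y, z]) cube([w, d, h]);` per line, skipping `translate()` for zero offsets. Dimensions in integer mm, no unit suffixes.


translate([460, 327, 0]) cube([923, 242, 172]);
translate([460, 569, 172]) cube([923, 242, 172]);
translate([460, 811, 344]) cube([923, 242, 172]);
translate([460, 1053, 516]) cube([923, 242, 172]);
translate([460, 1295, 688]) cube([923, 242, 172]);
translate([460, 1537, 860]) cube([923, 242, 172]);
translate([460, 1779, 1032]) cube([923, 242, 172]);


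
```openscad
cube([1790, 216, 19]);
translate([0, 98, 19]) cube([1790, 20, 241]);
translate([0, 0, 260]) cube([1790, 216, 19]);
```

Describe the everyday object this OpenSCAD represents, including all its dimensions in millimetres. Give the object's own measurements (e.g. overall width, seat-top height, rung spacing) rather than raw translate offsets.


An I-beam lying along x, 1790 mm long. Overall section height 279 mm. Two flanges 216 mm wide (y) and 19 mm thick, one on the floor and one at the top; a web 20 mm thick runs between them, centred on the flange width.


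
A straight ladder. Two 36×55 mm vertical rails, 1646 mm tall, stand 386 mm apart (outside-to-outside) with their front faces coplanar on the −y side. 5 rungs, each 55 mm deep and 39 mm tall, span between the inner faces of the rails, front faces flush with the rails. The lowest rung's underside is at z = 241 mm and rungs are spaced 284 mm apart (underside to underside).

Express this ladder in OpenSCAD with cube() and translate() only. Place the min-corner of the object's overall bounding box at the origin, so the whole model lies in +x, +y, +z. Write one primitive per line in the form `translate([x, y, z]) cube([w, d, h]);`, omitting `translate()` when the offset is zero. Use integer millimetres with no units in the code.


// rung span = 386 - 2*36 = 314
// rung[k] z = 241 + k*284
cube([36, 55, 1646]);
translate([350, 0, 0]) cube([36, 55, 1646]);
translate([36, 0, 241]) cube([314, 55, 39]);
translate([36, 0, 525]) cube([314, 55, 39]);
translate([36, 0, 809]) cube([314, 55, 39]);
translate([36, 0, 1093]) cube([314, 55, 39]);
translate([36, 0, 1377]) cube([314, 55, 39]);


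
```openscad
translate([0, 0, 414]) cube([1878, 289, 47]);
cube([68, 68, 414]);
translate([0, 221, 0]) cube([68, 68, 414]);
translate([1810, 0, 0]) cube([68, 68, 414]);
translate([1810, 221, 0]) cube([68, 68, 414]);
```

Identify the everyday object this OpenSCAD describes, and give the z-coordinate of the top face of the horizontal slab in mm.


A bench. The seat-top height is 461 mm.

A long slab on four corner posts — a bench. The slab sits at z = 414 with thickness 47, so the top is 414 + 47 = 461 mm.


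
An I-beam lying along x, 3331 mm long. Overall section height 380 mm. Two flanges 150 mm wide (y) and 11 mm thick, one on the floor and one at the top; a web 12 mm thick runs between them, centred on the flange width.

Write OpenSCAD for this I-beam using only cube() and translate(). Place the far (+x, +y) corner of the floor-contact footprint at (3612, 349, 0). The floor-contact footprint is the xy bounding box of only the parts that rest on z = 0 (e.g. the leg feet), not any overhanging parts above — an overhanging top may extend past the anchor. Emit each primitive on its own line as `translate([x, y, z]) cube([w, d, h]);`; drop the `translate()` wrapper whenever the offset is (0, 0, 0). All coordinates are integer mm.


translate([281, 199, 0]) cube([3331, 150, 11]);
translate([281, 268, 11]) cube([3331, 12, 358]);
translate([281, 199, 369]) cube([3331, 150, 11]);


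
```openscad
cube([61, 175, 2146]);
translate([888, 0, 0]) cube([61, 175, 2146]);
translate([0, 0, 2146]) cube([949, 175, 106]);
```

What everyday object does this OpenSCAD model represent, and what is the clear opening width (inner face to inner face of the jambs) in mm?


A door frame. The clear opening width is 827 mm.

Two 2146 mm tall posts with a header on top — a door frame. The left jamb is 61 mm wide at x = 0; the right jamb starts at x = 888. The clear opening is 888 − 61 = 827 mm.


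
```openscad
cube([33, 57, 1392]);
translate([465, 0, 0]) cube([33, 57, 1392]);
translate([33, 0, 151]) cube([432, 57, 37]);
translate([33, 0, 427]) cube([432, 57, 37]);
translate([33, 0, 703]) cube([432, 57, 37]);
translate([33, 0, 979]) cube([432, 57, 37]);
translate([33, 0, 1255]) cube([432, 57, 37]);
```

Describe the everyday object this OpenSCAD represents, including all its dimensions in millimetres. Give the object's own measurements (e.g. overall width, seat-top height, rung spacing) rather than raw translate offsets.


A straight ladder. Two 33×57 mm vertical rails, 1392 mm tall, stand 498 mm apart (outside-to-outside) with their front faces coplanar on the −y side. 5 rungs, each 57 mm deep and 37 mm tall, span between the inner faces of the rails, front faces flush with the rails. The lowest rung's underside is at z = 151 mm and rungs are spaced 276 mm apart (underside to underside).


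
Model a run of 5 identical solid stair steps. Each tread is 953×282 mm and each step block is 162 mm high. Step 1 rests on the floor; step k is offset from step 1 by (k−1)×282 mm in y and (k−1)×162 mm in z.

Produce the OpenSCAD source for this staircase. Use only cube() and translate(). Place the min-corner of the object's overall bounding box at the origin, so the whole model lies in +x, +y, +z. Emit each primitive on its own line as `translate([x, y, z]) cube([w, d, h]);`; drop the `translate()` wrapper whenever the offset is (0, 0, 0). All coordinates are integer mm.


cube([953, 282, 162]);
translate([0, 282, 162]) cube([953, 282, 162]);
translate([0, 564, 324]) cube([953, 282, 162]);
translate([0, 846, 486]) cube([953, 282, 162]);
translate([0, 1128, 648]) cube([953, 282, 162]);


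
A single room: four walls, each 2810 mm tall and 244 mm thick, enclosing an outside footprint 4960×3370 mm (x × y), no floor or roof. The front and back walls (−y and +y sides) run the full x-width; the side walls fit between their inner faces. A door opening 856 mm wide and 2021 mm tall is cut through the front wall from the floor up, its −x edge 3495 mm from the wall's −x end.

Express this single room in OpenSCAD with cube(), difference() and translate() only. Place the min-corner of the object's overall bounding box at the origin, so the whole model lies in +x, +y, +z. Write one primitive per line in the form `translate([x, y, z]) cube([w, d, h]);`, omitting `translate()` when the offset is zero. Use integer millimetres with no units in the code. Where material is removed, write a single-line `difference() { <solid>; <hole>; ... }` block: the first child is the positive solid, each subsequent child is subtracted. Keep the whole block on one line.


difference() { cube([4960, 244, 2810]); translate([3495, 0, 0]) cube([856, 244, 2021]); }
translate([0, 3126, 0]) cube([4960, 244, 2810]);
translate([0, 244, 0]) cube([244, 2882, 2810]);
translate([4716, 244, 0]) cube([244, 2882, 2810]);


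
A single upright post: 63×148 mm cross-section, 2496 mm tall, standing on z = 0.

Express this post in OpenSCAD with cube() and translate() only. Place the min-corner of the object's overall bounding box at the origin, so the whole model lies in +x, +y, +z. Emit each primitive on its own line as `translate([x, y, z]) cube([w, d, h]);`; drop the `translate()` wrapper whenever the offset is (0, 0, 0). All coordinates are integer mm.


cube([63, 148, 2496]);


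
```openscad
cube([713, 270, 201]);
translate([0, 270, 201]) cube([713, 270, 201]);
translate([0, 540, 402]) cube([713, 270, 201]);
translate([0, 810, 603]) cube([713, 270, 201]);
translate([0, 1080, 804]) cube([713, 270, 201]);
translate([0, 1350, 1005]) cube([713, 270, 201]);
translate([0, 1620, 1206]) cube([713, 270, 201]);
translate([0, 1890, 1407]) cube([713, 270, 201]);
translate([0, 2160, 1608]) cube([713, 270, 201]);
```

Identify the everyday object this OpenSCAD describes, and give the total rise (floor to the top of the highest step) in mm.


A staircase. The total rise is 1809 mm.

9 identical blocks, each offset up and back from the previous — a staircase. Each step is 201 mm tall and there are 9 of them, so the total rise is 9 × 201 = 1809 mm.


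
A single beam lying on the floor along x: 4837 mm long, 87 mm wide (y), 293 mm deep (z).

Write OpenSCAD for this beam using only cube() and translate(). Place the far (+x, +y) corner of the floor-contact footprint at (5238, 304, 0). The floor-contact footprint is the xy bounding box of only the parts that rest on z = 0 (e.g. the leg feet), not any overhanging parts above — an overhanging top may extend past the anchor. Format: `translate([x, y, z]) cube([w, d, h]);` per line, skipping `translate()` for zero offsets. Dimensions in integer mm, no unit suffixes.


translate([401, 217, 0]) cube([4837, 87, 293]);


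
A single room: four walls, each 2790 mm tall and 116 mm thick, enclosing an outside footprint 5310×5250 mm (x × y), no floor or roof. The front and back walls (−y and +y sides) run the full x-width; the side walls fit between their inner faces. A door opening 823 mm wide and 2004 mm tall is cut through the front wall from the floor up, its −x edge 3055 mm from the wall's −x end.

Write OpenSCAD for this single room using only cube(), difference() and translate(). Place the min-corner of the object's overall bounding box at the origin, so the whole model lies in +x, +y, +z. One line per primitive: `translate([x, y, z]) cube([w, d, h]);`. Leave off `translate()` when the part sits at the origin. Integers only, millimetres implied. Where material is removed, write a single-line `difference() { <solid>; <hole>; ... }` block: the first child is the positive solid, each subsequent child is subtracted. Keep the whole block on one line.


difference() { cube([5310, 116, 2790]); translate([3055, 0, 0]) cube([823, 116, 2004]); }
translate([0, 5134, 0]) cube([5310, 116, 2790]);
translate([0, 116, 0]) cube([116, 5018, 2790]);
translate([5194, 116, 0]) cube([116, 5018, 2790]);


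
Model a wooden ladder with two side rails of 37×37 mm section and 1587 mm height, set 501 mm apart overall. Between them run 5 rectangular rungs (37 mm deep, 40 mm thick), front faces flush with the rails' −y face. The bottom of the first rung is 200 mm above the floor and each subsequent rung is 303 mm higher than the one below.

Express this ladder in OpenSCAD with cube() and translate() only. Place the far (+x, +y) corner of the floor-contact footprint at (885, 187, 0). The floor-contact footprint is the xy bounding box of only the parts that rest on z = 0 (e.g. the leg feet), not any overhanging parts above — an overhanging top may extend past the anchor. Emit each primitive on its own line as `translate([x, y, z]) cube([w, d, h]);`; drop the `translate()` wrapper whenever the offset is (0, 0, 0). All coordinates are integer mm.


// rung span = 501 - 2*37 = 427
// rung[k] z = 200 + k*303
translate([384, 150, 0]) cube([37, 37, 1587]);
translate([848, 150, 0]) cube([37, 37, 1587]);
translate([421, 150, 200]) cube([427, 37, 40]);
translate([421, 150, 503]) cube([427, 37, 40]);
translate([421, 150, 806]) cube([427, 37, 40]);
translate([421, 150, 1109]) cube([427, 37, 40]);
translate([421, 150, 1412]) cube([427, 37, 40]);


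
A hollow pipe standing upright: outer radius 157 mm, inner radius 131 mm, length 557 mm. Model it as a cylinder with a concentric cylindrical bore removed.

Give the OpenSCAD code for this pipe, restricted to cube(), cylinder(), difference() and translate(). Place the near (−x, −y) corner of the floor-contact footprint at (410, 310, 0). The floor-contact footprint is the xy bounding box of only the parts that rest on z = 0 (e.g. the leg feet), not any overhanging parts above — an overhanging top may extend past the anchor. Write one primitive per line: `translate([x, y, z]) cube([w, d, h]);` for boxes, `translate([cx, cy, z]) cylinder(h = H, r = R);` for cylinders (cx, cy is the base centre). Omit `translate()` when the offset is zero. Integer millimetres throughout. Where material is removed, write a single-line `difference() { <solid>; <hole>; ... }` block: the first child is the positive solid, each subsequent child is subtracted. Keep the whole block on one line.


difference() { translate([567, 467, 0]) cylinder(h = 557, r = 157); translate([567, 467, 0]) cylinder(h = 557, r = 131); }


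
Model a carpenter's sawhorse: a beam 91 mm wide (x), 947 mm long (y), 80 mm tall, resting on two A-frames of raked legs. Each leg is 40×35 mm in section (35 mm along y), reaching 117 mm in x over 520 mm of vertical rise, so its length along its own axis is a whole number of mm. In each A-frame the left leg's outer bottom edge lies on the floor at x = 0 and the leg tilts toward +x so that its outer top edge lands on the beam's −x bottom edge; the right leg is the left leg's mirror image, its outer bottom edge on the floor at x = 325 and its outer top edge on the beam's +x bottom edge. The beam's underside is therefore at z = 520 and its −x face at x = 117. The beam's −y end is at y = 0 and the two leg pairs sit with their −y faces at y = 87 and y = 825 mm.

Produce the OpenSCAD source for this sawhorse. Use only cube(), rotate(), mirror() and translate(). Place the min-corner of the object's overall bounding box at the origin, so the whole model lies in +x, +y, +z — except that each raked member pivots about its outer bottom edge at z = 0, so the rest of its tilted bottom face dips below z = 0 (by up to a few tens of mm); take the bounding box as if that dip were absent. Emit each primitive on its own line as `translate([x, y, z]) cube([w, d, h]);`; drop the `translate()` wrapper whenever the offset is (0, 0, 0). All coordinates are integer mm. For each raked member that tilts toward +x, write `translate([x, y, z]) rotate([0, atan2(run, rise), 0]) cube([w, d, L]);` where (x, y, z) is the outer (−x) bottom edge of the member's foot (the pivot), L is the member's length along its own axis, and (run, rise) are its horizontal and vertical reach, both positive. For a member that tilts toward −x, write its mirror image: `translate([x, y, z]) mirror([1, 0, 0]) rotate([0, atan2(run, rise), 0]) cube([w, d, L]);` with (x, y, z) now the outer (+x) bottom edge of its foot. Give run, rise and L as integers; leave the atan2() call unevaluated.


translate([117, 0, 520]) cube([91, 947, 80]);
translate([0, 87, 0]) rotate([0, atan2(117, 520), 0]) cube([40, 35, 533]);
translate([325, 87, 0]) mirror([1, 0, 0]) rotate([0, atan2(117, 520), 0]) cube([40, 35, 533]);
translate([0, 825, 0]) rotate([0, atan2(117, 520), 0]) cube([40, 35, 533]);
translate([325, 825, 0]) mirror([1, 0, 0]) rotate([0, atan2(117, 520), 0]) cube([40, 35, 533]);


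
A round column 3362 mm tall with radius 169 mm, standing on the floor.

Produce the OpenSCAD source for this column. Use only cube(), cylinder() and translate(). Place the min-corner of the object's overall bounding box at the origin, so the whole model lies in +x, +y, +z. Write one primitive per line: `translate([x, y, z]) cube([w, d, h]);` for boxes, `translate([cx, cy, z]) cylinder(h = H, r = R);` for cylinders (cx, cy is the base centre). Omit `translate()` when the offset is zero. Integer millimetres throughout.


translate([169, 169, 0]) cylinder(h = 3362, r = 169);


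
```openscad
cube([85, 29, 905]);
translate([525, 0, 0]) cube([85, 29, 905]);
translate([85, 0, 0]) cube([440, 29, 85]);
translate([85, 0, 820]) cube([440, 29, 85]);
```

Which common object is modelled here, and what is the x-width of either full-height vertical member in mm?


A picture frame. The border width is 85 mm.

Four thin pieces enclosing a rectangular opening — a picture frame. The two full-height stiles are 905 mm tall; the top rail sits at z = 820 and is 85 mm tall, so the border above the opening is 905 − 820 = 85 mm, matching the stile x-width.


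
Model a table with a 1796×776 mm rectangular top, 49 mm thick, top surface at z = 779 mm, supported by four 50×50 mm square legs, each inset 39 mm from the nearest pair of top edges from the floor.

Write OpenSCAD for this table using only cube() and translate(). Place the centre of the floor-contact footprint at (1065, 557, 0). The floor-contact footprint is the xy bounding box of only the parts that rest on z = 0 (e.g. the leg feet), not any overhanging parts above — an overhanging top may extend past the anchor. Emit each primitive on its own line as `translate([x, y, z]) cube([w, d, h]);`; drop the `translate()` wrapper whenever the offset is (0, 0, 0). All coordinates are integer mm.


// leg_h = 779 - 49 = 730
translate([167, 169, 730]) cube([1796, 776, 49]);
translate([206, 208, 0]) cube([50, 50, 730]);
translate([1874, 208, 0]) cube([50, 50, 730]);
translate([206, 856, 0]) cube([50, 50, 730]);
translate([1874, 856, 0]) cube([50, 50, 730]);


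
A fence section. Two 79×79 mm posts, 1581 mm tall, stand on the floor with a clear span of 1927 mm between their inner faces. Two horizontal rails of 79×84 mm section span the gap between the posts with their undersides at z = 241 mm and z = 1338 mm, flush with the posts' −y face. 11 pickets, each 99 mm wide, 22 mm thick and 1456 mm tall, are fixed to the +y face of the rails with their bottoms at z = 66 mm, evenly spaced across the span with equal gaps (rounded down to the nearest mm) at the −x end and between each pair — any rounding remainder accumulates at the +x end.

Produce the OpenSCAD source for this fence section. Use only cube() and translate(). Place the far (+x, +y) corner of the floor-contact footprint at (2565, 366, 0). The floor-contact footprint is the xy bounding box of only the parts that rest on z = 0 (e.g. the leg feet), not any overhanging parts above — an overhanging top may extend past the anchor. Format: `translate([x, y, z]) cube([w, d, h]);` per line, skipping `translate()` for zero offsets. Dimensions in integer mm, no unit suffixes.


translate([480, 287, 0]) cube([79, 79, 1581]);
translate([2486, 287, 0]) cube([79, 79, 1581]);
translate([559, 287, 241]) cube([1927, 79, 84]);
translate([559, 287, 1338]) cube([1927, 79, 84]);
translate([628, 366, 66]) cube([99, 22, 1456]);
translate([796, 366, 66]) cube([99, 22, 1456]);
translate([964, 366, 66]) cube([99, 22, 1456]);
translate([1132, 366, 66]) cube([99, 22, 1456]);
translate([1300, 366, 66]) cube([99, 22, 1456]);
translate([1468, 366, 66]) cube([99, 22, 1456]);
translate([1636, 366, 66]) cube([99, 22, 1456]);
translate([1804, 366, 66]) cube([99, 22, 1456]);
translate([1972, 366, 66]) cube([99, 22, 1456]);
translate([2140, 366, 66]) cube([99, 22, 1456]);
translate([2308, 366, 66]) cube([99, 22, 1456]);


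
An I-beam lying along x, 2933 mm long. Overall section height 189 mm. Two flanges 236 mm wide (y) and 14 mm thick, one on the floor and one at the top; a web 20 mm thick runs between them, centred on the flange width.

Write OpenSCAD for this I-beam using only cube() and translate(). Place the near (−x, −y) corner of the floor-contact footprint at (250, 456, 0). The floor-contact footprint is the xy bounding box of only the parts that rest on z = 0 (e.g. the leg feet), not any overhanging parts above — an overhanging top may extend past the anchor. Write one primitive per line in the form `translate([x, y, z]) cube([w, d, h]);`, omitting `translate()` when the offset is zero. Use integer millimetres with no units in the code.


translate([250, 456, 0]) cube([2933, 236, 14]);
translate([250, 564, 14]) cube([2933, 20, 161]);
translate([250, 456, 175]) cube([2933, 236, 14]);


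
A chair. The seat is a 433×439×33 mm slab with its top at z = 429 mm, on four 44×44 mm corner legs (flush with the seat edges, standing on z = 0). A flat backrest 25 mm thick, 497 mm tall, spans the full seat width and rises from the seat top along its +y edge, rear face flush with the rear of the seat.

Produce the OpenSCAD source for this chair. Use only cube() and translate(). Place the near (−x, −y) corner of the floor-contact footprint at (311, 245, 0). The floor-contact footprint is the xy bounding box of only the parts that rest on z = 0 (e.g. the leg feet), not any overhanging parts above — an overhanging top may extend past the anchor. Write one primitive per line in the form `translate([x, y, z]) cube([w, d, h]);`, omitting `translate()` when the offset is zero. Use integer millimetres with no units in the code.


translate([311, 245, 396]) cube([433, 439, 33]);
translate([311, 245, 0]) cube([44, 44, 396]);
translate([700, 245, 0]) cube([44, 44, 396]);
translate([311, 640, 0]) cube([44, 44, 396]);
translate([700, 640, 0]) cube([44, 44, 396]);
translate([311, 659, 429]) cube([433, 25, 497]);


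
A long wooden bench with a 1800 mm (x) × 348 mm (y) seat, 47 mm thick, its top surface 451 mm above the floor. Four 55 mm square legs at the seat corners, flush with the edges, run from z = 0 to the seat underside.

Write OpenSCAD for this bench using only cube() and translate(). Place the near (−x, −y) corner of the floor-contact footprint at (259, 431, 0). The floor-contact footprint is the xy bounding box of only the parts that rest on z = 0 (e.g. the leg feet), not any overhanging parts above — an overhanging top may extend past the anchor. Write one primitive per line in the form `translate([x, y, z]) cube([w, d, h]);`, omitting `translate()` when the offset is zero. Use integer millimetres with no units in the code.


translate([259, 431, 404]) cube([1800, 348, 47]);
translate([259, 431, 0]) cube([55, 55, 404]);
translate([259, 724, 0]) cube([55, 55, 404]);
translate([2004, 431, 0]) cube([55, 55, 404]);
translate([2004, 724, 0]) cube([55, 55, 404]);


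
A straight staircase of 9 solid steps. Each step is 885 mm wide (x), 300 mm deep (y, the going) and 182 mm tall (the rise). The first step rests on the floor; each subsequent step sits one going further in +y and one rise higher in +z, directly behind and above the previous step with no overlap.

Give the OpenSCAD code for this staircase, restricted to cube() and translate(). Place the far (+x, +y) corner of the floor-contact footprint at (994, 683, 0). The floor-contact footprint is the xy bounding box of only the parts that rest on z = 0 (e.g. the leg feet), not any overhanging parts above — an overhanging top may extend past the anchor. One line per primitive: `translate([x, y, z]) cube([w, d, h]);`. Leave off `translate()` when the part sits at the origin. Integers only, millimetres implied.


translate([109, 383, 0]) cube([885, 300, 182]);
translate([109, 683, 182]) cube([885, 300, 182]);
translate([109, 983, 364]) cube([885, 300, 182]);
translate([109, 1283, 546]) cube([885, 300, 182]);
translate([109, 1583, 728]) cube([885, 300, 182]);
translate([109, 1883, 910]) cube([885, 300, 182]);
translate([109, 2183, 1092]) cube([885, 300, 182]);
translate([109, 2483, 1274]) cube([885, 300, 182]);
translate([109, 2783, 1456]) cube([885, 300, 182]);


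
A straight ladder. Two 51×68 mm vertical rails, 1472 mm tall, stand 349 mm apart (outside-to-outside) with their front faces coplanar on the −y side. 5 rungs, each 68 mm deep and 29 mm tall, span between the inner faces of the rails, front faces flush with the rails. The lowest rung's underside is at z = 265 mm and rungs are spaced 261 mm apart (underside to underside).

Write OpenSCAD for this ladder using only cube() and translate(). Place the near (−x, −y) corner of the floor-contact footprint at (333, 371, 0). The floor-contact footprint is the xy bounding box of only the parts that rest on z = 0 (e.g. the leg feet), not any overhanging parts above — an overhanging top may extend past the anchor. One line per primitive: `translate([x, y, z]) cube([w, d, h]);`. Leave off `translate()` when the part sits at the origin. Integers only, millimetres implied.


// rung span = 349 - 2*51 = 247
// rung[k] z = 265 + k*261
translate([333, 371, 0]) cube([51, 68, 1472]);
translate([631, 371, 0]) cube([51, 68, 1472]);
translate([384, 371, 265]) cube([247, 68, 29]);
translate([384, 371, 526]) cube([247, 68, 29]);
translate([384, 371, 787]) cube([247, 68, 29]);
translate([384, 371, 1048]) cube([247, 68, 29]);
translate([384, 371, 1309]) cube([247, 68, 29]);


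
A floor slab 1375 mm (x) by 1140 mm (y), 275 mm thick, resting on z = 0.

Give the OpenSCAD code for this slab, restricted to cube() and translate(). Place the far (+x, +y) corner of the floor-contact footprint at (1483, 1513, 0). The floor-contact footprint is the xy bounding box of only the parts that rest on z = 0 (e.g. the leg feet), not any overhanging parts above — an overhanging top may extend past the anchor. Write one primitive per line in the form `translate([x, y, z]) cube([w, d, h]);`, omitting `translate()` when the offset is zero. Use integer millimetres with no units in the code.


translate([108, 373, 0]) cube([1375, 1140, 275]);


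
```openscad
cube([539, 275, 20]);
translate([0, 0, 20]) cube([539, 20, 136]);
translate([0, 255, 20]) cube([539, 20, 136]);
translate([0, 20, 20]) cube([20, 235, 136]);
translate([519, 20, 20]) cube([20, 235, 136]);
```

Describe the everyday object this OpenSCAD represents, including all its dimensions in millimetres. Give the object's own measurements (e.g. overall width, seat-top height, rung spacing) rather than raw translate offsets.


An open-topped rectangular box: outside dimensions 539×275×156 mm, with a uniform wall and base thickness of 20 mm. The base is a full 539×275 slab on the floor; four walls sit on top of the base. The front and back walls (the −y and +y sides) span the full width; the two side walls fit between them.


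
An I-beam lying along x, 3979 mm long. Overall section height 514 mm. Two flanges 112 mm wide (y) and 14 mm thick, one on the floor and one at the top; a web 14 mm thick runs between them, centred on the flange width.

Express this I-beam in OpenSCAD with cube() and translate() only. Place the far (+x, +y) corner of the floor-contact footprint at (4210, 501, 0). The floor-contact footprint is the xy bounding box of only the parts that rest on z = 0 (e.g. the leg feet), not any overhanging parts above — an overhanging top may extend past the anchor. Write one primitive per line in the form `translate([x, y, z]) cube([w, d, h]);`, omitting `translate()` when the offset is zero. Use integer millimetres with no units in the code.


translate([231, 389, 0]) cube([3979, 112, 14]);
translate([231, 438, 14]) cube([3979, 14, 486]);
translate([231, 389, 500]) cube([3979, 112, 14]);


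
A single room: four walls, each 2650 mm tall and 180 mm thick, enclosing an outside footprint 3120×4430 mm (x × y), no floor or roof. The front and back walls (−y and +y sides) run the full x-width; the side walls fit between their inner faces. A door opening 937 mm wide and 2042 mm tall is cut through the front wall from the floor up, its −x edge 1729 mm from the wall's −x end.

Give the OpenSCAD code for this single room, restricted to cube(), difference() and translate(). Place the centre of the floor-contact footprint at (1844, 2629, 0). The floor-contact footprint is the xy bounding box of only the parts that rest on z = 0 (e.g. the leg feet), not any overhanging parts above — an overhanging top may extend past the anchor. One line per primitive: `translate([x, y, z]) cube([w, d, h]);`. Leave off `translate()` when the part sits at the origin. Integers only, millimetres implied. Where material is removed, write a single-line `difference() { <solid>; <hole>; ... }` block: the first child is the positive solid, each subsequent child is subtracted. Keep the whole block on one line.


difference() { translate([284, 414, 0]) cube([3120, 180, 2650]); translate([2013, 414, 0]) cube([937, 180, 2042]); }
translate([284, 4664, 0]) cube([3120, 180, 2650]);
translate([284, 594, 0]) cube([180, 4070, 2650]);
translate([3224, 594, 0]) cube([180, 4070, 2650]);


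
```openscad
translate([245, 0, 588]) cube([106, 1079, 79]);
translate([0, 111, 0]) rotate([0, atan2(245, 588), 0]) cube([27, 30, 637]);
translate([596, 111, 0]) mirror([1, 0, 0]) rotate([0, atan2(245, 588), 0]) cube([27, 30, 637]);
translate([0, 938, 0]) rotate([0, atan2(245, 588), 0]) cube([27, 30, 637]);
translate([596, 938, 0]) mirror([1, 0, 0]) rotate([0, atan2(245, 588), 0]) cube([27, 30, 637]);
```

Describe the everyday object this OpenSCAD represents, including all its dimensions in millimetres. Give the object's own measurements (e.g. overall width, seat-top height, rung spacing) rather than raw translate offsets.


A sawhorse. A 106×1079×79 mm beam (x, y, z) sits on two A-frame leg pairs. Each pair is two raked legs of 27×30 mm section (30 mm along y) splaying symmetrically in x. Each leg rises 588 mm vertically over 245 mm of horizontal reach and is 637 mm long along its own axis. Every leg's outer bottom edge rests on the floor and its outer top edge meets a bottom edge of the beam — the left legs (tilting toward +x) meet the beam's −x bottom edge, the right legs (their mirror images, tilting toward −x) meet its +x bottom edge — so the leg tops tuck under the beam, the beam's underside is 588 mm above the floor, and the feet are 596 mm apart outside-to-outside with the beam centred between them. The two leg pairs are set in 111 mm from either end of the beam.


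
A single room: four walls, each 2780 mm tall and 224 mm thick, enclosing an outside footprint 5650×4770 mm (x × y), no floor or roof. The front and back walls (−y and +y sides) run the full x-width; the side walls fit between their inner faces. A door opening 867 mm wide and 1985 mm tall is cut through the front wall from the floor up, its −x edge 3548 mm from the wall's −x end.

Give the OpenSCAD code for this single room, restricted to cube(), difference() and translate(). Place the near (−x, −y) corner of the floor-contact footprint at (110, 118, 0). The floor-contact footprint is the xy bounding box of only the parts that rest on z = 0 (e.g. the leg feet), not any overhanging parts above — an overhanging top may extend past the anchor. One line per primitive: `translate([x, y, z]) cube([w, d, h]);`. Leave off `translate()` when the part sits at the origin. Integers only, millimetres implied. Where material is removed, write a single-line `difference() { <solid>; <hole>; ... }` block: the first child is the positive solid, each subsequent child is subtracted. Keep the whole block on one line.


difference() { translate([110, 118, 0]) cube([5650, 224, 2780]); translate([3658, 118, 0]) cube([867, 224, 1985]); }
translate([110, 4664, 0]) cube([5650, 224, 2780]);
translate([110, 342, 0]) cube([224, 4322, 2780]);
translate([5536, 342, 0]) cube([224, 4322, 2780]);
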